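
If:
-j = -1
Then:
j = 1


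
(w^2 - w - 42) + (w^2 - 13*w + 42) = 2*w^2 - 14*w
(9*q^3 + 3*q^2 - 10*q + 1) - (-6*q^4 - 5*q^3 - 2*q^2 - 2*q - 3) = 6*q^4 + 14*q^3 + 5*q^2 - 8*q + 4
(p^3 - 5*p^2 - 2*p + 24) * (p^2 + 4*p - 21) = p^5 - p^4 - 43*p^3 + 121*p^2 + 138*p - 504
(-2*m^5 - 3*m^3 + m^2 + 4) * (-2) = 4*m^5 + 6*m^3 - 2*m^2 - 8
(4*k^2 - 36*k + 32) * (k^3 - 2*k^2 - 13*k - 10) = 4*k^5 - 44*k^4 + 52*k^3 + 364*k^2 - 56*k - 320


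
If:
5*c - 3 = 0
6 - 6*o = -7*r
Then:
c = 3/5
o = 7*r/6 + 1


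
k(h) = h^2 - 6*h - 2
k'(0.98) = -4.04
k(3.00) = -11.00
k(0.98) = -6.92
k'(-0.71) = -7.42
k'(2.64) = -0.72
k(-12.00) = 214.00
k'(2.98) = -0.04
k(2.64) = -10.87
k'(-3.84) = -13.68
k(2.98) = -11.00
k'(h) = 2*h - 6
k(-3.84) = 35.79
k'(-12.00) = -30.00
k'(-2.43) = -10.86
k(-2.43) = 18.48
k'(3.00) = 0.00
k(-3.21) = 27.56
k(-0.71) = 2.76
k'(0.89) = -4.22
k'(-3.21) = -12.42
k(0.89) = -6.55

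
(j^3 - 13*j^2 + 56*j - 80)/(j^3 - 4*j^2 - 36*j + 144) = (j^2 - 9*j + 20)/(j^2 - 36)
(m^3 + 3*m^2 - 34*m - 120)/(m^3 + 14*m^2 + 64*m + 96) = (m^2 - m - 30)/(m^2 + 10*m + 24)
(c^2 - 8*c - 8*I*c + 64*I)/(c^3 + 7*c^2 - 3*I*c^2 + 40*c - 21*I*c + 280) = (c - 8)/(c^2 + c*(7 + 5*I) + 35*I)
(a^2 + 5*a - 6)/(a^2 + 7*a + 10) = (a^2 + 5*a - 6)/(a^2 + 7*a + 10)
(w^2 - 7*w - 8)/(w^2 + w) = (w - 8)/w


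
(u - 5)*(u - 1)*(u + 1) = u^3 - 5*u^2 - u + 5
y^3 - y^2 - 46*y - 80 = (y - 8)*(y + 2)*(y + 5)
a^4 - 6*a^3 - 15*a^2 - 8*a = a*(a - 8)*(a + 1)^2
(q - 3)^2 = q^2 - 6*q + 9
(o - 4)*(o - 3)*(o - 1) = o^3 - 8*o^2 + 19*o - 12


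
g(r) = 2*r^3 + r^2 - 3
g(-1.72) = -10.22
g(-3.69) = -89.87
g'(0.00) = 0.00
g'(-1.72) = 14.31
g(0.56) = -2.34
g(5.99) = 462.72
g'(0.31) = 1.20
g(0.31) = -2.84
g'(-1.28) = 7.27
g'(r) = 6*r^2 + 2*r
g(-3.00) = -48.00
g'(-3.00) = 48.00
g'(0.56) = 3.00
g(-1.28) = -5.56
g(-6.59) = -531.95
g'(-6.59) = 247.39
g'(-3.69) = 74.32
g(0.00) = -3.00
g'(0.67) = 4.03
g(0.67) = -1.95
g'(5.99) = 227.26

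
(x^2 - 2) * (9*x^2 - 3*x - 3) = 9*x^4 - 3*x^3 - 21*x^2 + 6*x + 6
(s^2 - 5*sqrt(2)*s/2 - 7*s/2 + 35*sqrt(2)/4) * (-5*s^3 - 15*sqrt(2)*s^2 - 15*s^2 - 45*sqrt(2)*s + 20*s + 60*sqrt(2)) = -5*s^5 - 5*sqrt(2)*s^4/2 + 5*s^4/2 + 5*sqrt(2)*s^3/4 + 295*s^3/2 - 215*s^2/2 + 145*sqrt(2)*s^2/4 - 2175*s/2 - 35*sqrt(2)*s + 1050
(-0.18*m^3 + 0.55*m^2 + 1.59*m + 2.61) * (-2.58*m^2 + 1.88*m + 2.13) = 0.4644*m^5 - 1.7574*m^4 - 3.4516*m^3 - 2.5731*m^2 + 8.2935*m + 5.5593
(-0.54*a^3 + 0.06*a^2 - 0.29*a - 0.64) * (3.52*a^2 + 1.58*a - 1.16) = -1.9008*a^5 - 0.642*a^4 - 0.2996*a^3 - 2.7806*a^2 - 0.6748*a + 0.7424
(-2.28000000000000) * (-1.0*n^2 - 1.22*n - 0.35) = 2.28*n^2 + 2.7816*n + 0.798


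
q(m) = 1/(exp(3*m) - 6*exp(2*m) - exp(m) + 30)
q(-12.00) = 0.03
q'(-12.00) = 0.00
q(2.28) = 0.00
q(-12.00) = 0.03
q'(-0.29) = 0.01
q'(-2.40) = 0.00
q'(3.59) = -0.00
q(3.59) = 0.00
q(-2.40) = 0.03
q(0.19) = 0.05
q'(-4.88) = 0.00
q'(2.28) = -0.01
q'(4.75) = -0.00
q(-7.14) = 0.03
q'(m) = (-3*exp(3*m) + 12*exp(2*m) + exp(m))/(exp(3*m) - 6*exp(2*m) - exp(m) + 30)^2 = (-3*exp(2*m) + 12*exp(m) + 1)*exp(m)/(exp(3*m) - 6*exp(2*m) - exp(m) + 30)^2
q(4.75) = 0.00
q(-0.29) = 0.04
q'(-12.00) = 0.00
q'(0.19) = 0.03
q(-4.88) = 0.03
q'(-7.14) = 0.00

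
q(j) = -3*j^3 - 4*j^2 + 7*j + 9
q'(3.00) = -98.00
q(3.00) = -87.00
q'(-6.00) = -269.00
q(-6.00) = 471.00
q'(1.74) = -34.17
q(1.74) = -6.73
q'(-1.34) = 1.56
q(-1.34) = -0.34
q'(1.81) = -36.96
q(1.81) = -9.22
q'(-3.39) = -69.31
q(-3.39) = 56.18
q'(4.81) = -239.70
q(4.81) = -383.73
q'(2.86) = -89.50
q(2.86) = -73.88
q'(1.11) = -12.97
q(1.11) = 7.74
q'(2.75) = -83.06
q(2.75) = -64.39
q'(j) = -9*j^2 - 8*j + 7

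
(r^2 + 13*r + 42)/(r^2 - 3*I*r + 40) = (r^2 + 13*r + 42)/(r^2 - 3*I*r + 40)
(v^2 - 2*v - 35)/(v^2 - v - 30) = (v - 7)/(v - 6)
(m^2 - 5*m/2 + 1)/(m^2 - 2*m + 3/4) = 2*(m - 2)/(2*m - 3)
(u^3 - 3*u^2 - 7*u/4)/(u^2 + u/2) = u - 7/2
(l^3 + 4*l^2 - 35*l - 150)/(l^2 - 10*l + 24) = (l^2 + 10*l + 25)/(l - 4)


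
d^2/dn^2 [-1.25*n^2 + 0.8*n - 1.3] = -2.50000000000000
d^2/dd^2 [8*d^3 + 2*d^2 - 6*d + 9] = 48*d + 4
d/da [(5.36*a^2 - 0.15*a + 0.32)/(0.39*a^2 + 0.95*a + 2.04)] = (5.1505*a^2 + 21.6192*a - 0.61)/(0.1521*a^4 + 0.741*a^3 + 2.4937*a^2 + 3.876*a + 4.1616)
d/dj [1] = 0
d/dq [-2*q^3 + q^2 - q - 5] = -6*q^2 + 2*q - 1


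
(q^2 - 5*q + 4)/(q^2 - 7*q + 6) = (q - 4)/(q - 6)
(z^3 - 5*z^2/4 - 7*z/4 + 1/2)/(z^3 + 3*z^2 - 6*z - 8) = (z - 1/4)/(z + 4)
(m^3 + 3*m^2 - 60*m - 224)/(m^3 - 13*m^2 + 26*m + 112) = (m^2 + 11*m + 28)/(m^2 - 5*m - 14)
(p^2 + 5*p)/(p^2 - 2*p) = (p + 5)/(p - 2)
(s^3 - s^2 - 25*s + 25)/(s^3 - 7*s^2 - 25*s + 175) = (s - 1)/(s - 7)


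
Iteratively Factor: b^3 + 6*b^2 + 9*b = (b)*(b^2 + 6*b + 9) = b*(b + 3)*(b + 3)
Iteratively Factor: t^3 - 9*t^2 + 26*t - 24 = (t - 4)*(t^2 - 5*t + 6) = (t - 4)*(t - 3)*(t - 2)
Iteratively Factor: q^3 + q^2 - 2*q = (q + 2)*(q^2 - q) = (q - 1)*(q + 2)*(q)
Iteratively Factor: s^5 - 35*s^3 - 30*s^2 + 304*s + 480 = (s - 4)*(s^4 + 4*s^3 - 19*s^2 - 106*s - 120) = (s - 4)*(s + 4)*(s^3 - 19*s - 30) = (s - 4)*(s + 2)*(s + 4)*(s^2 - 2*s - 15) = (s - 5)*(s - 4)*(s + 2)*(s + 4)*(s + 3)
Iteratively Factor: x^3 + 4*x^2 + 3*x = (x + 3)*(x^2 + x) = x*(x + 3)*(x + 1)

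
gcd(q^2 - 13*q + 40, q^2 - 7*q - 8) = q - 8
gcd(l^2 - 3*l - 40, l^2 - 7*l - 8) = l - 8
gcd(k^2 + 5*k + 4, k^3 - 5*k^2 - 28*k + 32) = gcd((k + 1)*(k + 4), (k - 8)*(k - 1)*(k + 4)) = k + 4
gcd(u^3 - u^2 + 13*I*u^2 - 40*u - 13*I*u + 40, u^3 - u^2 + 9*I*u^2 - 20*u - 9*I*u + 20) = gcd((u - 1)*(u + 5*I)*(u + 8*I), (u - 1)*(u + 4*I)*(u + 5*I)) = u^2 + u*(-1 + 5*I) - 5*I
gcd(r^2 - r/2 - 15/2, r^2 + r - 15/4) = r + 5/2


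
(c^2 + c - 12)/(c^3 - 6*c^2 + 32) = (c^2 + c - 12)/(c^3 - 6*c^2 + 32)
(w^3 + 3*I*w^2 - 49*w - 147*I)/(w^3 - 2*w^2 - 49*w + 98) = (w + 3*I)/(w - 2)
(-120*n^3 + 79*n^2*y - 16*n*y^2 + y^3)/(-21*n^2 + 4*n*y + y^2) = (40*n^2 - 13*n*y + y^2)/(7*n + y)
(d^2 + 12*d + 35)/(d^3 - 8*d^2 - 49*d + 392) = (d + 5)/(d^2 - 15*d + 56)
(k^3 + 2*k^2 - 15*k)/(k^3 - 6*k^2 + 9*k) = (k + 5)/(k - 3)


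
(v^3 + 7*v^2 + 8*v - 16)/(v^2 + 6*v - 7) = (v^2 + 8*v + 16)/(v + 7)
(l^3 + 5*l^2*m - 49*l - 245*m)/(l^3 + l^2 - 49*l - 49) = (l + 5*m)/(l + 1)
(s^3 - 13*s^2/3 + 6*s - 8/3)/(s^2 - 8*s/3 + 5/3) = (3*s^2 - 10*s + 8)/(3*s - 5)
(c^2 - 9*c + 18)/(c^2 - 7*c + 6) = (c - 3)/(c - 1)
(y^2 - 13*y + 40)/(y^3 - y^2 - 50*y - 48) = (y - 5)/(y^2 + 7*y + 6)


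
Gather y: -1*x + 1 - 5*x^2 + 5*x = -5*x^2 + 4*x + 1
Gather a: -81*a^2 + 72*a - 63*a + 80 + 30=-81*a^2 + 9*a + 110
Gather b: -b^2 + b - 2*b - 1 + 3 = -b^2 - b + 2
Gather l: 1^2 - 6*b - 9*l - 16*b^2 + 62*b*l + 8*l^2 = -16*b^2 - 6*b + 8*l^2 + l*(62*b - 9) + 1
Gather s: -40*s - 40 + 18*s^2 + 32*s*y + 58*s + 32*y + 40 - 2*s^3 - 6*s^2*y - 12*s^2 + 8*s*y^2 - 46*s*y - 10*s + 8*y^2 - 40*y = -2*s^3 + s^2*(6 - 6*y) + s*(8*y^2 - 14*y + 8) + 8*y^2 - 8*y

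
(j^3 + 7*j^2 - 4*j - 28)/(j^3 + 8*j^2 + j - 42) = (j + 2)/(j + 3)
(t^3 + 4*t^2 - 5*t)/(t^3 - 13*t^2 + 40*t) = (t^2 + 4*t - 5)/(t^2 - 13*t + 40)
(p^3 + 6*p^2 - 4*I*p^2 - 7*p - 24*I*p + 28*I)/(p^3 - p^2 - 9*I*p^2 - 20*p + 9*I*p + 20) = (p + 7)/(p - 5*I)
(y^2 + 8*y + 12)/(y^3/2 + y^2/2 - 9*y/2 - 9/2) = 2*(y^2 + 8*y + 12)/(y^3 + y^2 - 9*y - 9)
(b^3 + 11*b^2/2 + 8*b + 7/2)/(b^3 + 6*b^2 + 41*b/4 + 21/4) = 2*(b + 1)/(2*b + 3)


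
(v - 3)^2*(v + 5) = v^3 - v^2 - 21*v + 45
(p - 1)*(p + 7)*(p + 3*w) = p^3 + 3*p^2*w + 6*p^2 + 18*p*w - 7*p - 21*w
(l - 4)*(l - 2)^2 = l^3 - 8*l^2 + 20*l - 16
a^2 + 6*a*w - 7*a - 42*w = (a - 7)*(a + 6*w)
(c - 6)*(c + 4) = c^2 - 2*c - 24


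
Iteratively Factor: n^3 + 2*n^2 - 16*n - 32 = (n + 2)*(n^2 - 16) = (n + 2)*(n + 4)*(n - 4)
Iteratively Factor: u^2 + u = (u)*(u + 1)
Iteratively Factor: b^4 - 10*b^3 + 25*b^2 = (b)*(b^3 - 10*b^2 + 25*b) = b*(b - 5)*(b^2 - 5*b) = b^2*(b - 5)*(b - 5)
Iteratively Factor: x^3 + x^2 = (x)*(x^2 + x) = x^2*(x + 1)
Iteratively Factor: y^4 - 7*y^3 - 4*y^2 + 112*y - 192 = (y + 4)*(y^3 - 11*y^2 + 40*y - 48) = (y - 3)*(y + 4)*(y^2 - 8*y + 16) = (y - 4)*(y - 3)*(y + 4)*(y - 4)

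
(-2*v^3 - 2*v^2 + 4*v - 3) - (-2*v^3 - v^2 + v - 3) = -v^2 + 3*v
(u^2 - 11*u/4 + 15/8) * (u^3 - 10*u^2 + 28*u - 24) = u^5 - 51*u^4/4 + 459*u^3/8 - 479*u^2/4 + 237*u/2 - 45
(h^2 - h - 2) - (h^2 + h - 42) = 40 - 2*h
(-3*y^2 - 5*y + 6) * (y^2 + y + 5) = -3*y^4 - 8*y^3 - 14*y^2 - 19*y + 30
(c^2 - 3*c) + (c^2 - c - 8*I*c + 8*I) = 2*c^2 - 4*c - 8*I*c + 8*I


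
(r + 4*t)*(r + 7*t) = r^2 + 11*r*t + 28*t^2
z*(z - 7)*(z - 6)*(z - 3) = z^4 - 16*z^3 + 81*z^2 - 126*z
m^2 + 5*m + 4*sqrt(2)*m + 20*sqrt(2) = (m + 5)*(m + 4*sqrt(2))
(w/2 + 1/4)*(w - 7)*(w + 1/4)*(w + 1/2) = w^4/2 - 23*w^3/8 - 33*w^2/8 - 55*w/32 - 7/32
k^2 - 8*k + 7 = (k - 7)*(k - 1)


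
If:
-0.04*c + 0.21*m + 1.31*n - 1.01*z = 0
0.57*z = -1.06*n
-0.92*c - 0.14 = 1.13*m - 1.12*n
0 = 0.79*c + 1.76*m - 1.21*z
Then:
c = -0.47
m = 0.24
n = -0.02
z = 0.04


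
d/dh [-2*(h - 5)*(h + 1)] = 8 - 4*h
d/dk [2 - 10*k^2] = -20*k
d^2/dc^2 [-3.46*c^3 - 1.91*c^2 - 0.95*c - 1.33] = -20.76*c - 3.82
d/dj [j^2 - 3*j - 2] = 2*j - 3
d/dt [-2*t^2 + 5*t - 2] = 5 - 4*t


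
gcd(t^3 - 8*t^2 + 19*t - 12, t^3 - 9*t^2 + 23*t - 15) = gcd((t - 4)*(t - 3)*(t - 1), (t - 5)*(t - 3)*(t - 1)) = t^2 - 4*t + 3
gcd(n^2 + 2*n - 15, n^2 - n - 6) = n - 3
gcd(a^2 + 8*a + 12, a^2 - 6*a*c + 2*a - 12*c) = a + 2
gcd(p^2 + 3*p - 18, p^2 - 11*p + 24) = p - 3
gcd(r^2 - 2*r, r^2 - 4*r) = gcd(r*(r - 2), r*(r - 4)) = r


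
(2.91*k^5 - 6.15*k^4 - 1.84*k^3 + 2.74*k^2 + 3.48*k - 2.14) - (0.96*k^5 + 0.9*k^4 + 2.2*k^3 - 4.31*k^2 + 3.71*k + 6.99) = 1.95*k^5 - 7.05*k^4 - 4.04*k^3 + 7.05*k^2 - 0.23*k - 9.13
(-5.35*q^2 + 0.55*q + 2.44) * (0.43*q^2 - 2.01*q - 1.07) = -2.3005*q^4 + 10.99*q^3 + 5.6682*q^2 - 5.4929*q - 2.6108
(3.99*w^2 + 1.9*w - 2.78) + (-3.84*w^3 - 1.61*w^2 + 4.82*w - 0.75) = -3.84*w^3 + 2.38*w^2 + 6.72*w - 3.53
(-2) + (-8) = -10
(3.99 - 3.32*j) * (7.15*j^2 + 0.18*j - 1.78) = -23.738*j^3 + 27.9309*j^2 + 6.6278*j - 7.1022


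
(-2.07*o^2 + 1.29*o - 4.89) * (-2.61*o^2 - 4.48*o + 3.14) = 5.4027*o^4 + 5.9067*o^3 + 0.483899999999998*o^2 + 25.9578*o - 15.3546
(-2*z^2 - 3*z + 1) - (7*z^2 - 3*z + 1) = -9*z^2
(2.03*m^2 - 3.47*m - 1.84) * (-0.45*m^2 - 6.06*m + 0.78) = -0.9135*m^4 - 10.7403*m^3 + 23.4396*m^2 + 8.4438*m - 1.4352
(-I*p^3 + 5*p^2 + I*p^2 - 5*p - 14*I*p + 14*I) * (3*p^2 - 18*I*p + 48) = -3*I*p^5 - 3*p^4 + 3*I*p^4 + 3*p^3 - 180*I*p^3 - 12*p^2 + 180*I*p^2 + 12*p - 672*I*p + 672*I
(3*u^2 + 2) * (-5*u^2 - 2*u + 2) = -15*u^4 - 6*u^3 - 4*u^2 - 4*u + 4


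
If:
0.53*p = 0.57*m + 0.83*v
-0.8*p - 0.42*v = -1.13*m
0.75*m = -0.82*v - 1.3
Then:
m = -1.47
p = -1.96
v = -0.24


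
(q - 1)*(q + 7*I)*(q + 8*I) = q^3 - q^2 + 15*I*q^2 - 56*q - 15*I*q + 56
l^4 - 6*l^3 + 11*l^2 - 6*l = l*(l - 3)*(l - 2)*(l - 1)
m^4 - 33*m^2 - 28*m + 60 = (m - 6)*(m - 1)*(m + 2)*(m + 5)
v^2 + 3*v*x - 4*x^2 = (v - x)*(v + 4*x)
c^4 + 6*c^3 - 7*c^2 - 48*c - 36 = (c - 3)*(c + 1)*(c + 2)*(c + 6)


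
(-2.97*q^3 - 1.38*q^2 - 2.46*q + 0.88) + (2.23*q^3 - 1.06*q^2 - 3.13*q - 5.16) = -0.74*q^3 - 2.44*q^2 - 5.59*q - 4.28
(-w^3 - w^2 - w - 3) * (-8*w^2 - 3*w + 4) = 8*w^5 + 11*w^4 + 7*w^3 + 23*w^2 + 5*w - 12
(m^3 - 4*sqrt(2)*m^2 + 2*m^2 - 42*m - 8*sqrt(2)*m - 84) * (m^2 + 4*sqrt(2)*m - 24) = m^5 + 2*m^4 - 98*m^3 - 196*m^2 - 72*sqrt(2)*m^2 - 144*sqrt(2)*m + 1008*m + 2016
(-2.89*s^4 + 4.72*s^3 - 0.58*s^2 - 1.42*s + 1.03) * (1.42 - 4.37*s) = 12.6293*s^5 - 24.7302*s^4 + 9.237*s^3 + 5.3818*s^2 - 6.5175*s + 1.4626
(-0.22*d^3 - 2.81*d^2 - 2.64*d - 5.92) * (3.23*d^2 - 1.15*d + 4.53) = -0.7106*d^5 - 8.8233*d^4 - 6.2923*d^3 - 28.8149*d^2 - 5.1512*d - 26.8176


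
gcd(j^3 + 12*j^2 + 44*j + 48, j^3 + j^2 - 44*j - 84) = j^2 + 8*j + 12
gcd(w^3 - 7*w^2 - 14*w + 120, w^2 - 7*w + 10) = w - 5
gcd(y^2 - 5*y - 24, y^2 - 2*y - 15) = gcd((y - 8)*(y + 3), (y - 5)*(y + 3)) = y + 3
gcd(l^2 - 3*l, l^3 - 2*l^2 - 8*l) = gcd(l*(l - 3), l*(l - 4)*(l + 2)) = l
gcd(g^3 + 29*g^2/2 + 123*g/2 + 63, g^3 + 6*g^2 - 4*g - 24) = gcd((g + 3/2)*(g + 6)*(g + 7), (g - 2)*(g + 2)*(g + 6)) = g + 6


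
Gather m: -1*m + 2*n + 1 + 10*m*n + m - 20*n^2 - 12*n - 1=10*m*n - 20*n^2 - 10*n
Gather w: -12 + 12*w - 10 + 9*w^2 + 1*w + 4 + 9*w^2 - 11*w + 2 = 18*w^2 + 2*w - 16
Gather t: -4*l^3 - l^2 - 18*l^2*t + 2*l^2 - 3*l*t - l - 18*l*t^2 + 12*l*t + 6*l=-4*l^3 + l^2 - 18*l*t^2 + 5*l + t*(-18*l^2 + 9*l)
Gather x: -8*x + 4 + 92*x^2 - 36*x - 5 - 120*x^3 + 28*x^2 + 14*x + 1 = -120*x^3 + 120*x^2 - 30*x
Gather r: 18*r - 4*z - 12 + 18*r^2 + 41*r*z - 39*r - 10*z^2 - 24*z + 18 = 18*r^2 + r*(41*z - 21) - 10*z^2 - 28*z + 6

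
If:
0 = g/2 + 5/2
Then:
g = -5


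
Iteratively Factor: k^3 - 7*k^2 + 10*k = (k - 5)*(k^2 - 2*k) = k*(k - 5)*(k - 2)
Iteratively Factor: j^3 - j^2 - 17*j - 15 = (j + 1)*(j^2 - 2*j - 15) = (j - 5)*(j + 1)*(j + 3)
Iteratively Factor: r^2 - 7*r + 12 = (r - 4)*(r - 3)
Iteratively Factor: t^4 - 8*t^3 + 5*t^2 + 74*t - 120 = (t - 2)*(t^3 - 6*t^2 - 7*t + 60) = (t - 5)*(t - 2)*(t^2 - t - 12) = (t - 5)*(t - 2)*(t + 3)*(t - 4)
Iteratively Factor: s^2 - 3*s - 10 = (s + 2)*(s - 5)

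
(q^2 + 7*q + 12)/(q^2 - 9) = (q + 4)/(q - 3)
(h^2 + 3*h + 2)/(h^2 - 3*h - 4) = (h + 2)/(h - 4)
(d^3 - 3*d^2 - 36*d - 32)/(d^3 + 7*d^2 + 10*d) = (d^3 - 3*d^2 - 36*d - 32)/(d*(d^2 + 7*d + 10))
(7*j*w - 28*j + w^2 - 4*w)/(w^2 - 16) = (7*j + w)/(w + 4)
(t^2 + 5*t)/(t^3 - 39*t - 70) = t/(t^2 - 5*t - 14)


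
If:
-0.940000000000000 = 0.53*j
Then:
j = -1.77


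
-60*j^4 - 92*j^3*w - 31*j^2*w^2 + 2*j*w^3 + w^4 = (-6*j + w)*(j + w)*(2*j + w)*(5*j + w)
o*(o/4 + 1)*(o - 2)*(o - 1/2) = o^4/4 + 3*o^3/8 - 9*o^2/4 + o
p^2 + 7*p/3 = p*(p + 7/3)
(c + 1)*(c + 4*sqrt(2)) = c^2 + c + 4*sqrt(2)*c + 4*sqrt(2)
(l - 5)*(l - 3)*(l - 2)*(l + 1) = l^4 - 9*l^3 + 21*l^2 + l - 30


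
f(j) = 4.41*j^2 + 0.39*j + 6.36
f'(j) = 8.82*j + 0.39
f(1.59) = 18.13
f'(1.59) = 14.41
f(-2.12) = 25.35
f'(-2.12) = -18.31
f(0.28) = 6.81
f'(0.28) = 2.86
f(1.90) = 23.02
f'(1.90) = 17.15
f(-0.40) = 6.91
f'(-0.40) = -3.14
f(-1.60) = 17.03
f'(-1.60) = -13.72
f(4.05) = 80.27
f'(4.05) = 36.11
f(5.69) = 151.36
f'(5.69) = 50.58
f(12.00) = 646.08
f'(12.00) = 106.23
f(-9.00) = 360.06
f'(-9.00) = -78.99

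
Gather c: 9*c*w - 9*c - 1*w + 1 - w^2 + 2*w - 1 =c*(9*w - 9) - w^2 + w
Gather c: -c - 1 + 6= 5 - c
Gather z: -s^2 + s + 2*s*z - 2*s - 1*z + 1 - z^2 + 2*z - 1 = -s^2 - s - z^2 + z*(2*s + 1)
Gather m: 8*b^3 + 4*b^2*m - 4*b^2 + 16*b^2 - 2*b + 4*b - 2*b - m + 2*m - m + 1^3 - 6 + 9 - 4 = 8*b^3 + 4*b^2*m + 12*b^2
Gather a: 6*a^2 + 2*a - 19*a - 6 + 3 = 6*a^2 - 17*a - 3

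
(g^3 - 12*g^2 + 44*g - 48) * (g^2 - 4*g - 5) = g^5 - 16*g^4 + 87*g^3 - 164*g^2 - 28*g + 240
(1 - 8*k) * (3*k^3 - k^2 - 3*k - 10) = -24*k^4 + 11*k^3 + 23*k^2 + 77*k - 10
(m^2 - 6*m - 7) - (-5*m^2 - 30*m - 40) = 6*m^2 + 24*m + 33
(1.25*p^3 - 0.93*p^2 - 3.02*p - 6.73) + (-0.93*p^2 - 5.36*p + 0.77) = 1.25*p^3 - 1.86*p^2 - 8.38*p - 5.96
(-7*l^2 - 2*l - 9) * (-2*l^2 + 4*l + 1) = 14*l^4 - 24*l^3 + 3*l^2 - 38*l - 9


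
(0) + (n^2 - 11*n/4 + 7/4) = n^2 - 11*n/4 + 7/4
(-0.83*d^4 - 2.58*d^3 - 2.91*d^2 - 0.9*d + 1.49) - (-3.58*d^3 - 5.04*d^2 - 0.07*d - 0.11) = -0.83*d^4 + 1.0*d^3 + 2.13*d^2 - 0.83*d + 1.6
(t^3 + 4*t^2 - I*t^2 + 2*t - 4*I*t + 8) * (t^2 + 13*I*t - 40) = t^5 + 4*t^4 + 12*I*t^4 - 25*t^3 + 48*I*t^3 - 100*t^2 + 66*I*t^2 - 80*t + 264*I*t - 320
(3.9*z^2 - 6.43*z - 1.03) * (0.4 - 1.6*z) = -6.24*z^3 + 11.848*z^2 - 0.924*z - 0.412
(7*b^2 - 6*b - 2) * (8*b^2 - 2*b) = 56*b^4 - 62*b^3 - 4*b^2 + 4*b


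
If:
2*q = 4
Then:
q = 2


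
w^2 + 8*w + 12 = (w + 2)*(w + 6)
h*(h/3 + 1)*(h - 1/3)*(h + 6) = h^4/3 + 26*h^3/9 + 5*h^2 - 2*h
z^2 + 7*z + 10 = (z + 2)*(z + 5)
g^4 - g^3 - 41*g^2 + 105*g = g*(g - 5)*(g - 3)*(g + 7)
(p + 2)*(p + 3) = p^2 + 5*p + 6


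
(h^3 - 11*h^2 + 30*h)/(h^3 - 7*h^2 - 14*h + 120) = h/(h + 4)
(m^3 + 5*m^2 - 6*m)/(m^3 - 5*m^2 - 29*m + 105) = m*(m^2 + 5*m - 6)/(m^3 - 5*m^2 - 29*m + 105)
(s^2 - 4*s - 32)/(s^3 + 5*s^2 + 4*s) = (s - 8)/(s*(s + 1))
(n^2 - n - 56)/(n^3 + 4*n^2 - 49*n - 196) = (n - 8)/(n^2 - 3*n - 28)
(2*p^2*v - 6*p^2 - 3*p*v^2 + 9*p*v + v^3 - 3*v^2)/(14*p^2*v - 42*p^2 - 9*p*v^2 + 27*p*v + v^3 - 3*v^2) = (p - v)/(7*p - v)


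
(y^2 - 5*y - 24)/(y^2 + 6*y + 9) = (y - 8)/(y + 3)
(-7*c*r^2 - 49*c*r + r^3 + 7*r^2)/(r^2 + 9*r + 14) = r*(-7*c + r)/(r + 2)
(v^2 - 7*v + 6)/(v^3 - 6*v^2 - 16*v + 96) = (v - 1)/(v^2 - 16)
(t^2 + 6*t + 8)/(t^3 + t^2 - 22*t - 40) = 1/(t - 5)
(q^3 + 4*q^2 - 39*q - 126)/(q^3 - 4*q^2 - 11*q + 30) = (q^2 + q - 42)/(q^2 - 7*q + 10)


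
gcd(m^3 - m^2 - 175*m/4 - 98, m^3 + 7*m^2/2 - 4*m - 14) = m + 7/2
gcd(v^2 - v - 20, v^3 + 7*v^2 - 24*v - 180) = v - 5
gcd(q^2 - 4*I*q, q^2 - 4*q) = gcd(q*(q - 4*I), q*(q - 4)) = q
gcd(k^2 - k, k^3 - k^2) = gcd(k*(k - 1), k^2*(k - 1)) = k^2 - k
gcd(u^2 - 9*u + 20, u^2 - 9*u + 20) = u^2 - 9*u + 20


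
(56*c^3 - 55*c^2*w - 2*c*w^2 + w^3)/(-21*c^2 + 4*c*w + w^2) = (8*c^2 - 9*c*w + w^2)/(-3*c + w)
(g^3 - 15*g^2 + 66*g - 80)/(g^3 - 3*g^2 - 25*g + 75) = (g^2 - 10*g + 16)/(g^2 + 2*g - 15)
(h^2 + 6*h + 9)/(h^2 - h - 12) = (h + 3)/(h - 4)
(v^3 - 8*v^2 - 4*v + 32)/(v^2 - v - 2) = (v^2 - 6*v - 16)/(v + 1)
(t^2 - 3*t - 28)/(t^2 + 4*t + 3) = (t^2 - 3*t - 28)/(t^2 + 4*t + 3)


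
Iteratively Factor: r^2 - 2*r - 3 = (r - 3)*(r + 1)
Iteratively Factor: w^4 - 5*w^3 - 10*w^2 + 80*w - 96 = (w - 3)*(w^3 - 2*w^2 - 16*w + 32) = (w - 4)*(w - 3)*(w^2 + 2*w - 8) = (w - 4)*(w - 3)*(w + 4)*(w - 2)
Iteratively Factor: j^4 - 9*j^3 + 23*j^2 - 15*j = (j - 5)*(j^3 - 4*j^2 + 3*j) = (j - 5)*(j - 1)*(j^2 - 3*j) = (j - 5)*(j - 3)*(j - 1)*(j)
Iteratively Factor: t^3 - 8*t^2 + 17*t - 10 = (t - 5)*(t^2 - 3*t + 2) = (t - 5)*(t - 2)*(t - 1)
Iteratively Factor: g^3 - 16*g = (g)*(g^2 - 16) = g*(g - 4)*(g + 4)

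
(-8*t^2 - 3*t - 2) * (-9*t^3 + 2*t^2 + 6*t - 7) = 72*t^5 + 11*t^4 - 36*t^3 + 34*t^2 + 9*t + 14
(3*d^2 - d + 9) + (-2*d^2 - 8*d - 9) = d^2 - 9*d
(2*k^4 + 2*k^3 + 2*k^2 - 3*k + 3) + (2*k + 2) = 2*k^4 + 2*k^3 + 2*k^2 - k + 5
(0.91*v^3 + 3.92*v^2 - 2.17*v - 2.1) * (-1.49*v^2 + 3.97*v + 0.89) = -1.3559*v^5 - 2.2281*v^4 + 19.6056*v^3 - 1.9971*v^2 - 10.2683*v - 1.869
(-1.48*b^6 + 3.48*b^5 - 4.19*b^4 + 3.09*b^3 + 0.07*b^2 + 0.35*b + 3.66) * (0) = 0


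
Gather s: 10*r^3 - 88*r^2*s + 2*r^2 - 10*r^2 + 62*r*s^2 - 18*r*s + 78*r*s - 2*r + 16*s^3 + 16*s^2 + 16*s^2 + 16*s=10*r^3 - 8*r^2 - 2*r + 16*s^3 + s^2*(62*r + 32) + s*(-88*r^2 + 60*r + 16)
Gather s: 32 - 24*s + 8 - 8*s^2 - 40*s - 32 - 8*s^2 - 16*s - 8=-16*s^2 - 80*s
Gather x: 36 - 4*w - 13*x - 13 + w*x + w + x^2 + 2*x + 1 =-3*w + x^2 + x*(w - 11) + 24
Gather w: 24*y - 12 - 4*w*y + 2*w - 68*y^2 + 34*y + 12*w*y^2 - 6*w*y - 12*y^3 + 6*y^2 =w*(12*y^2 - 10*y + 2) - 12*y^3 - 62*y^2 + 58*y - 12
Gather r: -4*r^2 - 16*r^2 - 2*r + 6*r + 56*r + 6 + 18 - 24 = -20*r^2 + 60*r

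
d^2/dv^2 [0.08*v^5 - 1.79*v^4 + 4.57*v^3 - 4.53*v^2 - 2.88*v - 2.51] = 1.6*v^3 - 21.48*v^2 + 27.42*v - 9.06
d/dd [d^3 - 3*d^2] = 3*d*(d - 2)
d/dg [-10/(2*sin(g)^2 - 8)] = 10*sin(g)*cos(g)/(sin(g)^2 - 4)^2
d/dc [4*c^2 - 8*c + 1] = 8*c - 8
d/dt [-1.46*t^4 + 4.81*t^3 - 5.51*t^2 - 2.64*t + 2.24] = -5.84*t^3 + 14.43*t^2 - 11.02*t - 2.64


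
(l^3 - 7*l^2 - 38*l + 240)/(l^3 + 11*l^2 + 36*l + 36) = (l^2 - 13*l + 40)/(l^2 + 5*l + 6)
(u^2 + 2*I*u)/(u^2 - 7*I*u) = (u + 2*I)/(u - 7*I)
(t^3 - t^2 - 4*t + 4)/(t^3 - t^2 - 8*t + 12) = (t^2 + t - 2)/(t^2 + t - 6)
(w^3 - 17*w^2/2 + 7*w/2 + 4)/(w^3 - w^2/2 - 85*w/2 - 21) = (w^2 - 9*w + 8)/(w^2 - w - 42)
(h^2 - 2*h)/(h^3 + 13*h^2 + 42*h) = (h - 2)/(h^2 + 13*h + 42)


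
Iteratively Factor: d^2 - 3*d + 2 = (d - 2)*(d - 1)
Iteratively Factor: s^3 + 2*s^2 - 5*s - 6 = (s - 2)*(s^2 + 4*s + 3) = (s - 2)*(s + 3)*(s + 1)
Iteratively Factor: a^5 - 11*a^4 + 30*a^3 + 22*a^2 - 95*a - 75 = (a + 1)*(a^4 - 12*a^3 + 42*a^2 - 20*a - 75) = (a - 3)*(a + 1)*(a^3 - 9*a^2 + 15*a + 25) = (a - 5)*(a - 3)*(a + 1)*(a^2 - 4*a - 5) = (a - 5)^2*(a - 3)*(a + 1)*(a + 1)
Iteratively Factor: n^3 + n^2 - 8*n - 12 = (n + 2)*(n^2 - n - 6) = (n + 2)^2*(n - 3)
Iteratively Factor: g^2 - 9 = (g + 3)*(g - 3)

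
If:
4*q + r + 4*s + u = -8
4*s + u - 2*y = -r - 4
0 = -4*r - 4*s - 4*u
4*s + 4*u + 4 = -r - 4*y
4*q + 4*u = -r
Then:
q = -11/13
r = 12/13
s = -20/13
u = 8/13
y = -4/13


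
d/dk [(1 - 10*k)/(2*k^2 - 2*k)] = (5*k^2 - k + 1/2)/(k^2*(k^2 - 2*k + 1))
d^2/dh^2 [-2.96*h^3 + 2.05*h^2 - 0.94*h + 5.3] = 4.1 - 17.76*h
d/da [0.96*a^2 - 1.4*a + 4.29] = 1.92*a - 1.4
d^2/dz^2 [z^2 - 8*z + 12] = 2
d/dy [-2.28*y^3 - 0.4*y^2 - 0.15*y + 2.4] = -6.84*y^2 - 0.8*y - 0.15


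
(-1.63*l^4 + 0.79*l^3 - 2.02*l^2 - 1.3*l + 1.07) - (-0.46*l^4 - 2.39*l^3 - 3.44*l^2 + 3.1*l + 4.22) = -1.17*l^4 + 3.18*l^3 + 1.42*l^2 - 4.4*l - 3.15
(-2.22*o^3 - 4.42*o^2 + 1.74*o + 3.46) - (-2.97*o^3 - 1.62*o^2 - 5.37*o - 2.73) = 0.75*o^3 - 2.8*o^2 + 7.11*o + 6.19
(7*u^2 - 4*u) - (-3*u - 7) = 7*u^2 - u + 7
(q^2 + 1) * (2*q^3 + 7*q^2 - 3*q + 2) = 2*q^5 + 7*q^4 - q^3 + 9*q^2 - 3*q + 2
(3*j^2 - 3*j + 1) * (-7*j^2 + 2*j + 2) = -21*j^4 + 27*j^3 - 7*j^2 - 4*j + 2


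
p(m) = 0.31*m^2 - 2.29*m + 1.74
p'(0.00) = -2.29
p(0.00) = 1.74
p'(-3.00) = -4.15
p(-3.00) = 11.40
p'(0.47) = -2.00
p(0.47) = 0.73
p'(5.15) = 0.90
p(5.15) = -1.83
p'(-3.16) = -4.25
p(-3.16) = 12.07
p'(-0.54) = -2.62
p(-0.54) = 3.07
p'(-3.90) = -4.71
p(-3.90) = 15.39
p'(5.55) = 1.15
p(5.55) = -1.42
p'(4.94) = 0.77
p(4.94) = -2.01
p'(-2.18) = -3.64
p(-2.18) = 8.21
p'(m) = 0.62*m - 2.29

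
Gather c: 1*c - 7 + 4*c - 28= 5*c - 35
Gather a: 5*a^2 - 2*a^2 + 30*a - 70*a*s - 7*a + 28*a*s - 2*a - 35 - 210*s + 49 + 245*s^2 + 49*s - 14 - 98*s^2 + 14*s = 3*a^2 + a*(21 - 42*s) + 147*s^2 - 147*s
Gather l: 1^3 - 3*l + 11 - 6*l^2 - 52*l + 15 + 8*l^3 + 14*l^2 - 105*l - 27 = 8*l^3 + 8*l^2 - 160*l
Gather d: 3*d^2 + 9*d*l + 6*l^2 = 3*d^2 + 9*d*l + 6*l^2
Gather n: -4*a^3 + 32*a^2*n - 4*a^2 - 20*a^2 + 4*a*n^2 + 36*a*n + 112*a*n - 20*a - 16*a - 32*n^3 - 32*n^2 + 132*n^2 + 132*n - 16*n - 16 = -4*a^3 - 24*a^2 - 36*a - 32*n^3 + n^2*(4*a + 100) + n*(32*a^2 + 148*a + 116) - 16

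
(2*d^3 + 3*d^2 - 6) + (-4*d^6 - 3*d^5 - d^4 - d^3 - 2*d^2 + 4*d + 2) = -4*d^6 - 3*d^5 - d^4 + d^3 + d^2 + 4*d - 4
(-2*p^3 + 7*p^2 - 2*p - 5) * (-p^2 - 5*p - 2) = 2*p^5 + 3*p^4 - 29*p^3 + p^2 + 29*p + 10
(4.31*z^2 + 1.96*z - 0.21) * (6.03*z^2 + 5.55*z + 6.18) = 25.9893*z^4 + 35.7393*z^3 + 36.2475*z^2 + 10.9473*z - 1.2978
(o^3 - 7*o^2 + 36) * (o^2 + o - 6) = o^5 - 6*o^4 - 13*o^3 + 78*o^2 + 36*o - 216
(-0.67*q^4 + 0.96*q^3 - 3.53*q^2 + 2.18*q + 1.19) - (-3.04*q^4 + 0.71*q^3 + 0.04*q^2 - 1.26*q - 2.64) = 2.37*q^4 + 0.25*q^3 - 3.57*q^2 + 3.44*q + 3.83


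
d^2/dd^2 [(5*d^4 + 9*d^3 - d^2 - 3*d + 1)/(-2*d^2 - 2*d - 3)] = 2*(-20*d^6 - 60*d^5 - 150*d^4 - 214*d^3 - 462*d^2 - 309*d - 7)/(8*d^6 + 24*d^5 + 60*d^4 + 80*d^3 + 90*d^2 + 54*d + 27)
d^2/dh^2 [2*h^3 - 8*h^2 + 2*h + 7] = 12*h - 16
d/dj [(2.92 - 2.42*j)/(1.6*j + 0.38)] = (-8.94656*j - 2.124808)/(1.6*j + 0.38)^3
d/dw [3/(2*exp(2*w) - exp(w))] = 3*(1 - 4*exp(w))*exp(-w)/(2*exp(w) - 1)^2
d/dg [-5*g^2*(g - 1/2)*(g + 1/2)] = -20*g^3 + 5*g/2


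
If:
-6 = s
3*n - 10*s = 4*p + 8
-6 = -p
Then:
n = -28/3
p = 6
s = -6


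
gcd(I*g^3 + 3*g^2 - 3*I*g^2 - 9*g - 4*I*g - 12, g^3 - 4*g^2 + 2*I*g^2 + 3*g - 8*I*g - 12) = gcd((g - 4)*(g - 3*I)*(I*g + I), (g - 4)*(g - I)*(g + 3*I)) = g - 4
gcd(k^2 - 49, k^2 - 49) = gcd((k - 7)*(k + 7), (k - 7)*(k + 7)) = k^2 - 49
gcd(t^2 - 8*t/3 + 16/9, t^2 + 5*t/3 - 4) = t - 4/3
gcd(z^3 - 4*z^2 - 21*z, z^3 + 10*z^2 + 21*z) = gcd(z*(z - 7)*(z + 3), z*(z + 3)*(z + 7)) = z^2 + 3*z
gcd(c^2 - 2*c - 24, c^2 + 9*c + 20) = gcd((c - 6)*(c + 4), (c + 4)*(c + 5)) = c + 4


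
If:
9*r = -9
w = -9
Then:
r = -1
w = -9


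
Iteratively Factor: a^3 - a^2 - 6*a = (a - 3)*(a^2 + 2*a) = (a - 3)*(a + 2)*(a)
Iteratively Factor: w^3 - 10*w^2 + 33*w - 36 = (w - 3)*(w^2 - 7*w + 12) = (w - 3)^2*(w - 4)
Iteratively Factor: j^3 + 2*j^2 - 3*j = (j - 1)*(j^2 + 3*j) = j*(j - 1)*(j + 3)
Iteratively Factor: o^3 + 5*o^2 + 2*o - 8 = (o - 1)*(o^2 + 6*o + 8) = (o - 1)*(o + 2)*(o + 4)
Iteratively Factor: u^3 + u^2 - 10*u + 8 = (u - 2)*(u^2 + 3*u - 4) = (u - 2)*(u + 4)*(u - 1)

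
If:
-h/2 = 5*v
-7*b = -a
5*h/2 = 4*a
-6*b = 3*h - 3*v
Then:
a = 0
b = 0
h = 0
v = 0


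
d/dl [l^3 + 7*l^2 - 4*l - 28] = 3*l^2 + 14*l - 4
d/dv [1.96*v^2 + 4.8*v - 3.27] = 3.92*v + 4.8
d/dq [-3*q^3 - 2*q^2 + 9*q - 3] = -9*q^2 - 4*q + 9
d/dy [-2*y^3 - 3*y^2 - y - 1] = -6*y^2 - 6*y - 1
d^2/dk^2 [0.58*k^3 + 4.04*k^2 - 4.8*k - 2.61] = 3.48*k + 8.08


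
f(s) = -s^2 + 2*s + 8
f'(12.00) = -22.00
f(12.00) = -112.00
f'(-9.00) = 20.00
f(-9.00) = -91.00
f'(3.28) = -4.56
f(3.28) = 3.80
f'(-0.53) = 3.06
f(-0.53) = 6.66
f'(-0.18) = 2.36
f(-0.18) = 7.61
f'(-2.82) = 7.64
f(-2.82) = -5.59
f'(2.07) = -2.14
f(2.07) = 7.86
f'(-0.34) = 2.68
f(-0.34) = 7.20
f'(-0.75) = 3.50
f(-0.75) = 5.94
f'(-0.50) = 3.00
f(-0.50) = 6.75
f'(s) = 2 - 2*s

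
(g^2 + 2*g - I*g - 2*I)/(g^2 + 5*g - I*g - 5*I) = (g + 2)/(g + 5)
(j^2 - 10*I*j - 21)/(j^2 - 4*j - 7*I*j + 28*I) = (j - 3*I)/(j - 4)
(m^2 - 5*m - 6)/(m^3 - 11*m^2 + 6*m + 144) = (m + 1)/(m^2 - 5*m - 24)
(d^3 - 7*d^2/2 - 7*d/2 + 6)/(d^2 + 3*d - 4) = (d^2 - 5*d/2 - 6)/(d + 4)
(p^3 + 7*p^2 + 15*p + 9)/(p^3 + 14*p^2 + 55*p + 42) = (p^2 + 6*p + 9)/(p^2 + 13*p + 42)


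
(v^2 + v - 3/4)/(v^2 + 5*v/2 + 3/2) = (v - 1/2)/(v + 1)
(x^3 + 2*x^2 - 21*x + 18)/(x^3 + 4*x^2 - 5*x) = (x^2 + 3*x - 18)/(x*(x + 5))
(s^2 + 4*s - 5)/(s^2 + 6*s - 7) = (s + 5)/(s + 7)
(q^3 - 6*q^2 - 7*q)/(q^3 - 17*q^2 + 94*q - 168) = q*(q + 1)/(q^2 - 10*q + 24)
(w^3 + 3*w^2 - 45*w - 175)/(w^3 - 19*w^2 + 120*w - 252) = (w^2 + 10*w + 25)/(w^2 - 12*w + 36)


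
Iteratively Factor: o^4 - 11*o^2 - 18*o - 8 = (o + 1)*(o^3 - o^2 - 10*o - 8) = (o + 1)*(o + 2)*(o^2 - 3*o - 4) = (o - 4)*(o + 1)*(o + 2)*(o + 1)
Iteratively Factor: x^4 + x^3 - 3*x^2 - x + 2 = (x - 1)*(x^3 + 2*x^2 - x - 2) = (x - 1)^2*(x^2 + 3*x + 2) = (x - 1)^2*(x + 2)*(x + 1)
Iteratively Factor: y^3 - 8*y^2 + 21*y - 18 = (y - 2)*(y^2 - 6*y + 9) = (y - 3)*(y - 2)*(y - 3)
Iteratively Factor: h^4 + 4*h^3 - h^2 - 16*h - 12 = (h - 2)*(h^3 + 6*h^2 + 11*h + 6) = (h - 2)*(h + 3)*(h^2 + 3*h + 2) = (h - 2)*(h + 2)*(h + 3)*(h + 1)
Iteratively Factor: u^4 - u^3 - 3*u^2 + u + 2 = (u - 1)*(u^3 - 3*u - 2) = (u - 1)*(u + 1)*(u^2 - u - 2) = (u - 2)*(u - 1)*(u + 1)*(u + 1)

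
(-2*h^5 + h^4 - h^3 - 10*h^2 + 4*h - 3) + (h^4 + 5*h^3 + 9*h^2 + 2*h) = -2*h^5 + 2*h^4 + 4*h^3 - h^2 + 6*h - 3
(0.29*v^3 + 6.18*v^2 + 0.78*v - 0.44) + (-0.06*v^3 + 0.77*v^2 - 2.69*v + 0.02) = 0.23*v^3 + 6.95*v^2 - 1.91*v - 0.42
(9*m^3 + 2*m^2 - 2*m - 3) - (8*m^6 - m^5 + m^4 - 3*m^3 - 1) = -8*m^6 + m^5 - m^4 + 12*m^3 + 2*m^2 - 2*m - 2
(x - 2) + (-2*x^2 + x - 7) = -2*x^2 + 2*x - 9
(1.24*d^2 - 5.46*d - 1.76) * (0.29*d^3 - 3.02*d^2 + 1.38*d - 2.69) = 0.3596*d^5 - 5.3282*d^4 + 17.69*d^3 - 5.5552*d^2 + 12.2586*d + 4.7344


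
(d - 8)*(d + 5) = d^2 - 3*d - 40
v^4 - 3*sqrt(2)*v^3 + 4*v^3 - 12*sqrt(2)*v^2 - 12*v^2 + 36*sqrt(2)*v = v*(v - 2)*(v + 6)*(v - 3*sqrt(2))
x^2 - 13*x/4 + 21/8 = (x - 7/4)*(x - 3/2)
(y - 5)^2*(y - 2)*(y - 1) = y^4 - 13*y^3 + 57*y^2 - 95*y + 50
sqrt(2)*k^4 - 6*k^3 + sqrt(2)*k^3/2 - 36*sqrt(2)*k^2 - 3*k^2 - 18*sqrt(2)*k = k*(k - 6*sqrt(2))*(k + 3*sqrt(2))*(sqrt(2)*k + sqrt(2)/2)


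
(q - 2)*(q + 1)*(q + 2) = q^3 + q^2 - 4*q - 4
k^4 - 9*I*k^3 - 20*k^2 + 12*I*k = k*(k - 6*I)*(k - 2*I)*(k - I)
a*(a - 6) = a^2 - 6*a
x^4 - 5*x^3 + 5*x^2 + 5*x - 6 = (x - 3)*(x - 2)*(x - 1)*(x + 1)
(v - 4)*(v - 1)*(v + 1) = v^3 - 4*v^2 - v + 4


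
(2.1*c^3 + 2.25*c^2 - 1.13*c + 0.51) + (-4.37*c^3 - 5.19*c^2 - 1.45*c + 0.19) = -2.27*c^3 - 2.94*c^2 - 2.58*c + 0.7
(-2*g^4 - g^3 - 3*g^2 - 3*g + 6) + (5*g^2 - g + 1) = -2*g^4 - g^3 + 2*g^2 - 4*g + 7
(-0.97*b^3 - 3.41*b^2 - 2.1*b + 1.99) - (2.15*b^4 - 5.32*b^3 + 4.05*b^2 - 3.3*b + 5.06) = -2.15*b^4 + 4.35*b^3 - 7.46*b^2 + 1.2*b - 3.07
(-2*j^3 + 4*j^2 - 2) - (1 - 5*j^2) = -2*j^3 + 9*j^2 - 3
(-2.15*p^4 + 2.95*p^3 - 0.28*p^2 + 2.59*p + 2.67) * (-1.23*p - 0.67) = 2.6445*p^5 - 2.188*p^4 - 1.6321*p^3 - 2.9981*p^2 - 5.0194*p - 1.7889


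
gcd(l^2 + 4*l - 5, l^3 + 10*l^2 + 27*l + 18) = 1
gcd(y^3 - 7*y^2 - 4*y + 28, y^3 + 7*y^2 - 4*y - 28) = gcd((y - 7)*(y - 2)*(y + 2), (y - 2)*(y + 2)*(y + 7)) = y^2 - 4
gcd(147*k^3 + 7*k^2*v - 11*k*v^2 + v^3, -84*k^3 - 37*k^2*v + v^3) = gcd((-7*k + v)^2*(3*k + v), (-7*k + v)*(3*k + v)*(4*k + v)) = -21*k^2 - 4*k*v + v^2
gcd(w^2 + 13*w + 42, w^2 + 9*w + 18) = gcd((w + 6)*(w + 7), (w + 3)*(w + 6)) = w + 6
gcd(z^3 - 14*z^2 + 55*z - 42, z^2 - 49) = z - 7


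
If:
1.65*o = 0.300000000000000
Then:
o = 0.18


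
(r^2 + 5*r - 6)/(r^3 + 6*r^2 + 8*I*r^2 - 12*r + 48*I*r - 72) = (r - 1)/(r^2 + 8*I*r - 12)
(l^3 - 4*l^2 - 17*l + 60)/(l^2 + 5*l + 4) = (l^2 - 8*l + 15)/(l + 1)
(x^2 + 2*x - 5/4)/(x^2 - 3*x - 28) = (-x^2 - 2*x + 5/4)/(-x^2 + 3*x + 28)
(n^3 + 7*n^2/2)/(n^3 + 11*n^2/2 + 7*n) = n/(n + 2)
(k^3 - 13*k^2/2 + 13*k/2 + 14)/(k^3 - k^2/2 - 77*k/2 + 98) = (k + 1)/(k + 7)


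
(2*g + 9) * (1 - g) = -2*g^2 - 7*g + 9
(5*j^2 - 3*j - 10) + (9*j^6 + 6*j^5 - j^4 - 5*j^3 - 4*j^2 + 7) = 9*j^6 + 6*j^5 - j^4 - 5*j^3 + j^2 - 3*j - 3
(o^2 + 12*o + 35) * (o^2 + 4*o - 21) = o^4 + 16*o^3 + 62*o^2 - 112*o - 735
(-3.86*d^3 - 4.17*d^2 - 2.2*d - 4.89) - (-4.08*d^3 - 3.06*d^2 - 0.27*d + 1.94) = 0.22*d^3 - 1.11*d^2 - 1.93*d - 6.83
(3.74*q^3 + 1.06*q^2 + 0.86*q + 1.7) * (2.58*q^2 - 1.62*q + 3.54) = 9.6492*q^5 - 3.324*q^4 + 13.7412*q^3 + 6.7452*q^2 + 0.2904*q + 6.018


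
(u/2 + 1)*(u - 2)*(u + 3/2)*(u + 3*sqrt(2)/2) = u^4/2 + 3*u^3/4 + 3*sqrt(2)*u^3/4 - 2*u^2 + 9*sqrt(2)*u^2/8 - 3*sqrt(2)*u - 3*u - 9*sqrt(2)/2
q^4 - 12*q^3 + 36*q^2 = q^2*(q - 6)^2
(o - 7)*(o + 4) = o^2 - 3*o - 28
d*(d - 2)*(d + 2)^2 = d^4 + 2*d^3 - 4*d^2 - 8*d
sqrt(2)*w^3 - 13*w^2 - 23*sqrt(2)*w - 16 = (w - 8*sqrt(2))*(w + sqrt(2))*(sqrt(2)*w + 1)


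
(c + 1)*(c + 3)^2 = c^3 + 7*c^2 + 15*c + 9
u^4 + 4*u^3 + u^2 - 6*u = u*(u - 1)*(u + 2)*(u + 3)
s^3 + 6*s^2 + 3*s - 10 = (s - 1)*(s + 2)*(s + 5)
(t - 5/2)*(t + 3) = t^2 + t/2 - 15/2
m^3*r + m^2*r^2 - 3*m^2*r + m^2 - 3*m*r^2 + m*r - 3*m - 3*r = (m - 3)*(m + r)*(m*r + 1)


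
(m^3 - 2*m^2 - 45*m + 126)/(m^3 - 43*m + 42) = (m - 3)/(m - 1)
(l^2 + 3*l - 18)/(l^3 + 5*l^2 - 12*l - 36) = 1/(l + 2)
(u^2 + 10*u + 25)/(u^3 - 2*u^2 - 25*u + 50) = (u + 5)/(u^2 - 7*u + 10)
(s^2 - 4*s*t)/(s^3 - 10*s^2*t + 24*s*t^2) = 1/(s - 6*t)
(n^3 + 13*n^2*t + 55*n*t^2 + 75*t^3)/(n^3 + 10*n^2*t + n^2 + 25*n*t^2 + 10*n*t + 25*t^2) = (n + 3*t)/(n + 1)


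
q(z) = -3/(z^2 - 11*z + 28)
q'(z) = -3*(11 - 2*z)/(z^2 - 11*z + 28)^2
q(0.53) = -0.13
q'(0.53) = -0.06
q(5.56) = 1.34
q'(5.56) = 0.07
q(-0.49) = -0.09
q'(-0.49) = -0.03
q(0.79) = -0.15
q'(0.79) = -0.07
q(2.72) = -0.55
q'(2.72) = -0.56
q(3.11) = -0.87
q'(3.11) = -1.20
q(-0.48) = -0.09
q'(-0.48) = -0.03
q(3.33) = -1.22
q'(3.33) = -2.15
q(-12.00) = -0.00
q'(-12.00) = 0.00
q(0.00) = -0.11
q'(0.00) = -0.04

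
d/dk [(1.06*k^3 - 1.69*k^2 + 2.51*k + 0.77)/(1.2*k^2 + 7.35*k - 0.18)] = (1.272*k^4 + 15.582*k^3 - 16.0059*k^2 - 1.2396*k - 6.1113)/(1.44*k^4 + 17.64*k^3 + 53.5905*k^2 - 2.646*k + 0.0324)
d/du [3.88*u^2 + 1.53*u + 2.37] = 7.76*u + 1.53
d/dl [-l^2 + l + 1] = 1 - 2*l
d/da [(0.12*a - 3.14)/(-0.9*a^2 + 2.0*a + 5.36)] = (0.108*a^2 - 5.652*a + 6.9232)/(0.81*a^4 - 3.6*a^3 - 5.648*a^2 + 21.44*a + 28.7296)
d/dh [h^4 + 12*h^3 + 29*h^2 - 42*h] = 4*h^3 + 36*h^2 + 58*h - 42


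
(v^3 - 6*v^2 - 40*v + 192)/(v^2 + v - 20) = (v^2 - 2*v - 48)/(v + 5)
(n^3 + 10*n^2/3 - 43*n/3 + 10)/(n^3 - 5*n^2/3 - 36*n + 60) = (n - 1)/(n - 6)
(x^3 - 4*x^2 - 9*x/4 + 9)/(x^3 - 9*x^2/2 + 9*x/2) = (x^2 - 5*x/2 - 6)/(x*(x - 3))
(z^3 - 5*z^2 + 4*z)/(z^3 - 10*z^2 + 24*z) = (z - 1)/(z - 6)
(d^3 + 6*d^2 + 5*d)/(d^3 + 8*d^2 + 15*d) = (d + 1)/(d + 3)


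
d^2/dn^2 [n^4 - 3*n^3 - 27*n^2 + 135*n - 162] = 12*n^2 - 18*n - 54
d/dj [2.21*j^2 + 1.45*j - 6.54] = 4.42*j + 1.45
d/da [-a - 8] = -1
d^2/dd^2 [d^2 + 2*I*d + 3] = 2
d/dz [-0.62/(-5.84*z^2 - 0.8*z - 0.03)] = (-7.2416*z - 0.496)/(5.84*z^2 + 0.8*z + 0.03)^2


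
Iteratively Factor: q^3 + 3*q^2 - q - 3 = (q - 1)*(q^2 + 4*q + 3) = (q - 1)*(q + 3)*(q + 1)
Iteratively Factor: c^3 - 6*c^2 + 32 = (c - 4)*(c^2 - 2*c - 8) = (c - 4)^2*(c + 2)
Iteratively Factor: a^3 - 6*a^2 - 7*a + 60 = (a - 5)*(a^2 - a - 12) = (a - 5)*(a + 3)*(a - 4)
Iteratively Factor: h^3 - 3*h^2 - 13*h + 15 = (h - 1)*(h^2 - 2*h - 15) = (h - 5)*(h - 1)*(h + 3)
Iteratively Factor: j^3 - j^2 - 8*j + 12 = (j - 2)*(j^2 + j - 6) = (j - 2)^2*(j + 3)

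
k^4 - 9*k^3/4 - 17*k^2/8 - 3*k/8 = k*(k - 3)*(k + 1/4)*(k + 1/2)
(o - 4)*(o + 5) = o^2 + o - 20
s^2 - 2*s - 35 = (s - 7)*(s + 5)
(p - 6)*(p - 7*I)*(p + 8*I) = p^3 - 6*p^2 + I*p^2 + 56*p - 6*I*p - 336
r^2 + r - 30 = (r - 5)*(r + 6)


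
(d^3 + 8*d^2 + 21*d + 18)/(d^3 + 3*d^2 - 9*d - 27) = (d + 2)/(d - 3)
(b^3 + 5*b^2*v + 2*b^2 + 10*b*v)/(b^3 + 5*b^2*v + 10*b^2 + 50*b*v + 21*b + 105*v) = b*(b + 2)/(b^2 + 10*b + 21)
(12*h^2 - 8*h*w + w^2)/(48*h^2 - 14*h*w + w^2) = (-2*h + w)/(-8*h + w)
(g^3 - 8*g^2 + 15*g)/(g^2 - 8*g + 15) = g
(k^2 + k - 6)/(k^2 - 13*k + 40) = (k^2 + k - 6)/(k^2 - 13*k + 40)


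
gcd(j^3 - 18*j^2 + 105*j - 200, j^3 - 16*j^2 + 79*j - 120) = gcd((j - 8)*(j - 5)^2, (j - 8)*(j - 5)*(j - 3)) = j^2 - 13*j + 40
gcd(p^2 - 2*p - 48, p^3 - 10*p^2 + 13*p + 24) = p - 8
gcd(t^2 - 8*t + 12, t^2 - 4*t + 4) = t - 2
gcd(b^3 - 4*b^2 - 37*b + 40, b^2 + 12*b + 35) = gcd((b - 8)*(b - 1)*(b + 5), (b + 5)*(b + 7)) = b + 5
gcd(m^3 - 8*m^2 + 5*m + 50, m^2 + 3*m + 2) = m + 2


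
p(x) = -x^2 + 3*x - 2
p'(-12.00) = 27.00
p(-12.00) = -182.00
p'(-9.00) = 21.00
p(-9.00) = -110.00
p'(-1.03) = 5.06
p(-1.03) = -6.15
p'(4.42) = -5.84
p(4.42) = -8.28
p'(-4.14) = 11.28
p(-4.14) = -31.56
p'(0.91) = 1.18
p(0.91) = -0.10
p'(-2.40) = 7.80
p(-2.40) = -14.96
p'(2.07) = -1.14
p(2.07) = -0.07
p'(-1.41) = 5.82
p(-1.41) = -8.22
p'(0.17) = 2.66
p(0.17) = -1.52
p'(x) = 3 - 2*x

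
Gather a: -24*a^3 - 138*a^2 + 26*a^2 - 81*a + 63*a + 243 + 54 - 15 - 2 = -24*a^3 - 112*a^2 - 18*a + 280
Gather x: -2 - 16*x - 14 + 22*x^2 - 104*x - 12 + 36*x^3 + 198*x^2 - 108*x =36*x^3 + 220*x^2 - 228*x - 28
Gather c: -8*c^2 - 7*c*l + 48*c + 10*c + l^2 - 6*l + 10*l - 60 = -8*c^2 + c*(58 - 7*l) + l^2 + 4*l - 60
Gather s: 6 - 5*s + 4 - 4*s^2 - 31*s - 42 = -4*s^2 - 36*s - 32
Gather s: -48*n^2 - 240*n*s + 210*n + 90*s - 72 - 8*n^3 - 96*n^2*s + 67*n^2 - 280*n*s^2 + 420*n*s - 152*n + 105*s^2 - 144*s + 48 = -8*n^3 + 19*n^2 + 58*n + s^2*(105 - 280*n) + s*(-96*n^2 + 180*n - 54) - 24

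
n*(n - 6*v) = n^2 - 6*n*v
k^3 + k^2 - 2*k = k*(k - 1)*(k + 2)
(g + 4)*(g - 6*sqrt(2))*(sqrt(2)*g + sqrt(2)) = sqrt(2)*g^3 - 12*g^2 + 5*sqrt(2)*g^2 - 60*g + 4*sqrt(2)*g - 48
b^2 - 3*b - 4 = (b - 4)*(b + 1)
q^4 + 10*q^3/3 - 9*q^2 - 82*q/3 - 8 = (q - 3)*(q + 1/3)*(q + 2)*(q + 4)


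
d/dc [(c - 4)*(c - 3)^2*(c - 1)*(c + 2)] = 5*c^4 - 36*c^3 + 63*c^2 + 34*c - 102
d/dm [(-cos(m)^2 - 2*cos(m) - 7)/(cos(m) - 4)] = (cos(m)^2 - 8*cos(m) - 15)*sin(m)/(cos(m) - 4)^2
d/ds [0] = 0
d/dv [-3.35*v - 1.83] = -3.35000000000000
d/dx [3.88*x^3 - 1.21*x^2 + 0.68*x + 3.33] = 11.64*x^2 - 2.42*x + 0.68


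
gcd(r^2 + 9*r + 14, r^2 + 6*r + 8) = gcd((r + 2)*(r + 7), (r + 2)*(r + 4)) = r + 2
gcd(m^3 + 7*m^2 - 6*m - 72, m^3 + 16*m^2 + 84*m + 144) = m^2 + 10*m + 24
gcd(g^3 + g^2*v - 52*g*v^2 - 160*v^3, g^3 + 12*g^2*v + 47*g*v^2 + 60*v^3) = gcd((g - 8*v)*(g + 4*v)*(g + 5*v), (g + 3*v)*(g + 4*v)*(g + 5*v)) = g^2 + 9*g*v + 20*v^2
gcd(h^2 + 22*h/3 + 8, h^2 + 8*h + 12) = h + 6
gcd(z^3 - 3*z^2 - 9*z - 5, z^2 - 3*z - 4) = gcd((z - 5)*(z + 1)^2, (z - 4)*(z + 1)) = z + 1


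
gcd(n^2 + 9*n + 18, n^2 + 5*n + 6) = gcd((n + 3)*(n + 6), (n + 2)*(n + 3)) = n + 3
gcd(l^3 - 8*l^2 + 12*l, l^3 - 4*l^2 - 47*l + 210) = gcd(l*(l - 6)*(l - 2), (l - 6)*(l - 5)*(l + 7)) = l - 6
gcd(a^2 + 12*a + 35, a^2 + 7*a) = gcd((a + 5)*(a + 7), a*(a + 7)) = a + 7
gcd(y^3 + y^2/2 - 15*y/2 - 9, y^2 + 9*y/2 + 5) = y + 2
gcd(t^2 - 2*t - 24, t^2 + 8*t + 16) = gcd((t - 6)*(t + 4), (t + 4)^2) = t + 4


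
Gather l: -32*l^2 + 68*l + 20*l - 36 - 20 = -32*l^2 + 88*l - 56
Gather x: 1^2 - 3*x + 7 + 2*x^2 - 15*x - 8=2*x^2 - 18*x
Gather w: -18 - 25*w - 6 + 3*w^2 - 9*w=3*w^2 - 34*w - 24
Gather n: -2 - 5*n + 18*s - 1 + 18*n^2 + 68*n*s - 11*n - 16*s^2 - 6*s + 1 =18*n^2 + n*(68*s - 16) - 16*s^2 + 12*s - 2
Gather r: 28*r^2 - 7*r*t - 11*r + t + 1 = 28*r^2 + r*(-7*t - 11) + t + 1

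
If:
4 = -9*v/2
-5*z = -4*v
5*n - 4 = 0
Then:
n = 4/5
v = -8/9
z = -32/45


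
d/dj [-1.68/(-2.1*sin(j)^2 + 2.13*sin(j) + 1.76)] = (3.5784 - 7.056*sin(j))*cos(j)/(-2.1*sin(j)^2 + 2.13*sin(j) + 1.76)^2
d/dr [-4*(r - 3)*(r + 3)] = -8*r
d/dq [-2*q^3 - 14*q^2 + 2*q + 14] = -6*q^2 - 28*q + 2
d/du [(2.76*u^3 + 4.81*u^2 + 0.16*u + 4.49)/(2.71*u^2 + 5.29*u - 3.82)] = (7.4796*u^4 + 29.2008*u^3 - 6.6183*u^2 - 61.0842*u - 24.3633)/(7.3441*u^4 + 28.6718*u^3 + 7.2797*u^2 - 40.4156*u + 14.5924)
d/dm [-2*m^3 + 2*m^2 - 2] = 2*m*(2 - 3*m)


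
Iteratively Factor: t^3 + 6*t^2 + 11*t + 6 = (t + 3)*(t^2 + 3*t + 2) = (t + 2)*(t + 3)*(t + 1)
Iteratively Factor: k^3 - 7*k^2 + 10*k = (k - 5)*(k^2 - 2*k) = (k - 5)*(k - 2)*(k)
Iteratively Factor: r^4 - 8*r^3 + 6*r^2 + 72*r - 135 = (r - 3)*(r^3 - 5*r^2 - 9*r + 45) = (r - 3)*(r + 3)*(r^2 - 8*r + 15) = (r - 3)^2*(r + 3)*(r - 5)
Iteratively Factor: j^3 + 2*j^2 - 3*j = (j)*(j^2 + 2*j - 3) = j*(j + 3)*(j - 1)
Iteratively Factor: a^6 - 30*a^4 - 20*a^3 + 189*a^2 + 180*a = (a - 5)*(a^5 + 5*a^4 - 5*a^3 - 45*a^2 - 36*a) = (a - 5)*(a - 3)*(a^4 + 8*a^3 + 19*a^2 + 12*a) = (a - 5)*(a - 3)*(a + 1)*(a^3 + 7*a^2 + 12*a) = (a - 5)*(a - 3)*(a + 1)*(a + 4)*(a^2 + 3*a) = (a - 5)*(a - 3)*(a + 1)*(a + 3)*(a + 4)*(a)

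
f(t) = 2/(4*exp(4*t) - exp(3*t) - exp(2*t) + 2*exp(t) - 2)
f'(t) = 2*(-16*exp(4*t) + 3*exp(3*t) + 2*exp(2*t) - 2*exp(t))/(4*exp(4*t) - exp(3*t) - exp(2*t) + 2*exp(t) - 2)^2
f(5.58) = 0.00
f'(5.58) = -0.00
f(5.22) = 0.00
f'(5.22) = -0.00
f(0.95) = 0.01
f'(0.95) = -0.05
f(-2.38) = -1.10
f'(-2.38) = -0.10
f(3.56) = 0.00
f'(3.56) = -0.00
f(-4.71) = -1.01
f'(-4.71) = -0.01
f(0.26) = 0.25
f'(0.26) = -1.17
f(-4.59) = -1.01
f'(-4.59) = -0.01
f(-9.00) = -1.00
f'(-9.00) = 0.00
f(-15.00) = -1.00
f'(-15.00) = 0.00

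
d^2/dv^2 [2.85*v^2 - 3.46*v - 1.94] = 5.70000000000000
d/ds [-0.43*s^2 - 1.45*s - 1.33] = -0.86*s - 1.45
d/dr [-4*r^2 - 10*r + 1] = -8*r - 10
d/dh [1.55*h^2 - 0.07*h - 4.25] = 3.1*h - 0.07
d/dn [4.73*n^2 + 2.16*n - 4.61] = 9.46*n + 2.16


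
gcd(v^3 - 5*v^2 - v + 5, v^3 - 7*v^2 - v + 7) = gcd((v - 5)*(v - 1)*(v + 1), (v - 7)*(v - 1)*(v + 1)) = v^2 - 1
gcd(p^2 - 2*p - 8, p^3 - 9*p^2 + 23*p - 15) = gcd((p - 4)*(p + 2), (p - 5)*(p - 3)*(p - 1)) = 1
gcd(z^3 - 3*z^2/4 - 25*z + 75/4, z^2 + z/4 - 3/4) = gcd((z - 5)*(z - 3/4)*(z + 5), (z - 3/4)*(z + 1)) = z - 3/4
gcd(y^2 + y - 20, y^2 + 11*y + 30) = y + 5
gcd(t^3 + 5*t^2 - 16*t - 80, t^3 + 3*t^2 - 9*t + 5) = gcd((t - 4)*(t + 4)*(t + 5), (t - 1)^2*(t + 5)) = t + 5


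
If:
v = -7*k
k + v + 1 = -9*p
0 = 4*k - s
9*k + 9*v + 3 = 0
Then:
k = 1/18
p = -2/27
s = 2/9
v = -7/18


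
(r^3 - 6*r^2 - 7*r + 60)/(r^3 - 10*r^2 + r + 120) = (r - 4)/(r - 8)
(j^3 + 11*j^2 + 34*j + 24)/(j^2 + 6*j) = j + 5 + 4/j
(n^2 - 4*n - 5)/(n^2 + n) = (n - 5)/n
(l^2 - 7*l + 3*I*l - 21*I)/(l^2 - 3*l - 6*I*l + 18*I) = (l^2 + l*(-7 + 3*I) - 21*I)/(l^2 + l*(-3 - 6*I) + 18*I)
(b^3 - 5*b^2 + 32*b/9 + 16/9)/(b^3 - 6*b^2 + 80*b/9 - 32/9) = (3*b + 1)/(3*b - 2)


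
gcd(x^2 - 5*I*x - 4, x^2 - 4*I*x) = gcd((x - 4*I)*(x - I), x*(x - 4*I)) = x - 4*I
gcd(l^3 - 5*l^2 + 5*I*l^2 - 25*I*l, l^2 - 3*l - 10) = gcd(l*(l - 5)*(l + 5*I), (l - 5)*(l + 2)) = l - 5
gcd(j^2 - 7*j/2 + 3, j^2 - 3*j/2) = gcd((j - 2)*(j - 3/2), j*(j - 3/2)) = j - 3/2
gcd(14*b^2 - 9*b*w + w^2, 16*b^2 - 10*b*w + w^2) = -2*b + w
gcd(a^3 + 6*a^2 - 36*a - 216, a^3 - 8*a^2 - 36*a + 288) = a^2 - 36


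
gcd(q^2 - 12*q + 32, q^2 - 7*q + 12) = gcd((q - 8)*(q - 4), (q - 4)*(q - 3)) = q - 4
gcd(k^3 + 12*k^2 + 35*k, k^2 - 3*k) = k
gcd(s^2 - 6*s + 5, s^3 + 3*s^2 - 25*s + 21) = s - 1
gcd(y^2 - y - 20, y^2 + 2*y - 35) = y - 5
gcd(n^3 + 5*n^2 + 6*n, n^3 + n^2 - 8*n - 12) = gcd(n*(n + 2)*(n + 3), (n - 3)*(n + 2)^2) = n + 2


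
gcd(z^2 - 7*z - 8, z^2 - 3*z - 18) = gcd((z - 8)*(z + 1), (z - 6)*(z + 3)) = 1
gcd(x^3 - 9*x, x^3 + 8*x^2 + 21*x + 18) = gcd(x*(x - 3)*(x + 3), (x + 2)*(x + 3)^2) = x + 3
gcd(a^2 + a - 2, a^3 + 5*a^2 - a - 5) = a - 1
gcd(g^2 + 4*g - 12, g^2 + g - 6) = g - 2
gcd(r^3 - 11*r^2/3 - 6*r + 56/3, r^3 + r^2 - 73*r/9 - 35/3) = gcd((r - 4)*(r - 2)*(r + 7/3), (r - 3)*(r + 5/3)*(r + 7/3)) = r + 7/3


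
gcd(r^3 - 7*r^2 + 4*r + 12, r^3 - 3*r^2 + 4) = r^2 - r - 2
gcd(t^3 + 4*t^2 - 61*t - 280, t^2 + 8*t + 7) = t + 7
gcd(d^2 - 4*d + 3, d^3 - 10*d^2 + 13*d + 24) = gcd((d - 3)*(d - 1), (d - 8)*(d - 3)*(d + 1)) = d - 3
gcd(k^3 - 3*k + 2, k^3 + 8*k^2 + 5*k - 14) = k^2 + k - 2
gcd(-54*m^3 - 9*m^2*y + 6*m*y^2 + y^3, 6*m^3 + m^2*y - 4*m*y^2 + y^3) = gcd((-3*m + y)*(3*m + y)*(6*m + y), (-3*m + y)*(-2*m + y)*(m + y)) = -3*m + y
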